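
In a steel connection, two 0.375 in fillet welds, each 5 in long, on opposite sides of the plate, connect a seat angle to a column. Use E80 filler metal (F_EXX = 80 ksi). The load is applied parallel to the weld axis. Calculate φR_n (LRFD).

Effective throat t_e = 0.707 × 0.375 = 0.2651 in.
Total length L = 10 in; A_we = 0.2651 × 10 = 2.651 in².
F_nw = 0.6 F_EXX = 0.6 × 80 = 48 ksi.
φR_n = 0.75 × 48 × 2.651 = 95.45 kip.

φR_n ≈ 95.4 kip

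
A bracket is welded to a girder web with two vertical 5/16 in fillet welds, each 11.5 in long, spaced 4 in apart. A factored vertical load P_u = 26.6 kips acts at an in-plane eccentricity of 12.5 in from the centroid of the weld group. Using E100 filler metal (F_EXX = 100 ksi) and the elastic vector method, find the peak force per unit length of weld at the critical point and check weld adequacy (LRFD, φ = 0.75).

f_max ≈ 6.33 kip/in; adequate

Total weld length L_w = 23 in. Treat welds as unit-width lines.
Polar moment about centroid: J = 2[d³/12 + d(b/2)²] = 2[11.5³/12 + 11.5×2²] = 345.5 in³.
Direct shear f_v = P/L_w = 26.6 / 23 = 1.157 kip/in (vertical).
Torsion M = P·e = 26.6 × 12.5 = 332.5 kip·in.
Critical point at (x, y) = (2, 5.75) from centroid. f_tx = M·y/J = 5.534 kip/in; f_ty = M·x/J = 1.925 kip/in.
Resultant f_max = √[f_tx² + (f_v + f_ty)²] = √[5.534² + (1.157 + 1.925)²] = 6.334 kip/in.
Capacity per unit length: φr_n = 0.75 × 0.6 × 100 × (0.707 × 0.3125) = 9.942 kip/in.
6.334 ≤ 9.942 → adequate.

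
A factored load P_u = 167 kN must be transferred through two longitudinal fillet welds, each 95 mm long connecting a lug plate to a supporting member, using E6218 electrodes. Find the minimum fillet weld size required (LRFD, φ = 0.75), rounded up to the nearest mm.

w = 5 mm

E62XX → F_EXX = 620 MPa.
Total weld length L = 190 mm.
Required throat t_e = P_u / (φ × 0.6 F_EXX × L) = 167 / (0.75 × 0.6 × 620 × 190 × 10⁻³) = 3.15 mm.
Required leg w = t_e / 0.707 = 4.456 mm → use 5 mm.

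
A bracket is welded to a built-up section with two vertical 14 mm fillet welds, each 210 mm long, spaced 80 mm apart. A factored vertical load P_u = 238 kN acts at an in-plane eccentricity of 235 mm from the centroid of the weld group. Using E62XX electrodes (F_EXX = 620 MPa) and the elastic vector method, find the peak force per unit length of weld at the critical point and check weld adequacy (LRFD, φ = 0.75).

Total weld length L_w = 420 mm. Treat welds as unit-width lines.
Polar moment about centroid: J = 2[d³/12 + d(b/2)²] = 2[210³/12 + 210×40²] = 2216000 mm³.
Direct shear f_v = P/L_w = 238×10³ / 420 = 566.7 N/mm (vertical).
Torsion M = P·e = 238×10³ × 235 = 55930000 N·mm.
Critical point at (x, y) = (40, 105) from centroid. f_tx = M·y/J = 2651 N/mm; f_ty = M·x/J = 1010 N/mm.
Resultant f_max = √[f_tx² + (f_v + f_ty)²] = √[2651² + (566.7 + 1010)²] = 3084 N/mm.
Capacity per unit length: φr_n = 0.75 × 0.6 × 620 × (0.707 × 14) = 2762 N/mm.
3084 > 2762 → NOT adequate.

f_max ≈ 3080 N/mm; NOT adequate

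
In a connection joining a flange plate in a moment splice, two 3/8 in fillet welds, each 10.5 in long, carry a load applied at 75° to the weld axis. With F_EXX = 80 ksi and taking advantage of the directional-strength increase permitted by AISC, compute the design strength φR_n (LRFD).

φR_n ≈ 296 kips

t_e = 0.707 × 0.375 = 0.2651 in; A_we = 0.2651 × 21 = 5.568 in².
Directional factor: 1.0 + 0.5 sin^1.5(75°) = 1.475.
F_nw = 0.6 × 80 × 1.475 = 70.78 ksi.
φR_n = 0.75 × 70.78 × 5.568 = 295.6 kips.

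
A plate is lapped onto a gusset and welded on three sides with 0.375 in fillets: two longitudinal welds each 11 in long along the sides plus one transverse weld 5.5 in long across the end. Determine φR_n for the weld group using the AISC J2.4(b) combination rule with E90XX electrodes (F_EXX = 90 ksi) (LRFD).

φR_n ≈ 295 kips

t_e = 0.707 × 0.375 = 0.2651 in.
R_nwl = 0.6 × 90 × 0.2651 × 22 = 315 kips (longitudinal, 2 welds).
R_nwt = 0.6 × 90 × 0.2651 × 5.5 = 78.74 kips (transverse, base value).
(i) R_nwl + R_nwt = 393.7 kips; (ii) 0.85 R_nwl + 1.5 R_nwt = 385.8 kips.
R_n = max = 393.7 kips [governs: (i)]; φR_n = 295.3 kips.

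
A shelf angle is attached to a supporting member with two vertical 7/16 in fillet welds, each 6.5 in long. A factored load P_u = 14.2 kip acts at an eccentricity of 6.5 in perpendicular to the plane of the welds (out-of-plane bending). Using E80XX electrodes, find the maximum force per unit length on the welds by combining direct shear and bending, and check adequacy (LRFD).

E80XX → F_EXX = 80 ksi.
L_w = 2 × 6.5 = 13 in; section modulus (unit throat) S = 2 × L²/6 = 14.08 in².
Direct shear f_v = P/L_w = 14.2/13 = 1.092 kip/in.
Moment M = P × e = 14.2 × 6.5 = 92.3 kip·in; bending f_b = M/S = 6.554 kip/in.
f_max = √(f_v² + f_b²) = √(1.092² + 6.554²) = 6.644 kip/in.
φr_n = 0.75 × 0.6 × 80 × (0.707 × 0.4375) = 11.14 kip/in → adequate.

f_max ≈ 6.64 kip/in; adequate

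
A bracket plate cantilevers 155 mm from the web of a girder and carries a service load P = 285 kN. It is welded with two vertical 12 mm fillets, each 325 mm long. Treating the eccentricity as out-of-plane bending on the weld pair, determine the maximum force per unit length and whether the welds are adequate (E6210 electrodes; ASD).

f_max ≈ 1330 N/mm; adequate

E62XX → F_EXX = 620 MPa.
L_w = 2 × 325 = 650 mm; section modulus (unit throat) S = 2 × L²/6 = 35210 mm².
Direct shear f_v = P/L_w = 285×10³/650 = 438.5 N/mm.
Moment M = P × e = 285×10³ × 155 = 44175000 N·mm; bending f_b = M/S = 1255 N/mm.
f_max = √(f_v² + f_b²) = √(438.5² + 1255²) = 1329 N/mm.
r_n/Ω = (1/2.0) × 0.6 × 620 × (0.707 × 12) = 1578 N/mm → adequate.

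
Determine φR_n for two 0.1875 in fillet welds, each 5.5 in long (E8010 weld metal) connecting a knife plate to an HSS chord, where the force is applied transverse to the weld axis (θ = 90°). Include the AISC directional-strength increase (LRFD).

E80XX → F_EXX = 80 ksi.
t_e = 0.707 × 0.1875 = 0.1326 in; A_we = 0.1326 × 11 = 1.458 in².
Directional factor: 1.0 + 0.5 sin^1.5(90°) = 1.5.
F_nw = 0.6 × 80 × 1.5 = 72 ksi.
φR_n = 0.75 × 72 × 1.458 = 78.74 kips.

φR_n ≈ 78.7 kips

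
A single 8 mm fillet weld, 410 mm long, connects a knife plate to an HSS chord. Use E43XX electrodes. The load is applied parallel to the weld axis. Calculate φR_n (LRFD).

E43XX → F_EXX = 430 MPa.
Effective throat t_e = 0.707 × 8 = 5.656 mm.
Total length L = 410 mm; A_we = 5.656 × 410 = 2319 mm².
F_nw = 0.6 F_EXX = 0.6 × 430 = 258 MPa.
φR_n = 0.75 × 258 × 2319 × 10⁻³ = 448.7 kN.

φR_n ≈ 449 kN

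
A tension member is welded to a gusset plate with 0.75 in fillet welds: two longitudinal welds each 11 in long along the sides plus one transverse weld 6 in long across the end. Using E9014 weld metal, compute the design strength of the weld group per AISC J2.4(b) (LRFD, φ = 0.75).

E90XX → F_EXX = 90 ksi.
t_e = 0.707 × 0.75 = 0.5302 in.
R_nwl = 0.6 × 90 × 0.5302 × 22 = 629.9 kip (longitudinal, 2 welds).
R_nwt = 0.6 × 90 × 0.5302 × 6 = 171.8 kip (transverse, base value).
(i) R_nwl + R_nwt = 801.7 kip; (ii) 0.85 R_nwl + 1.5 R_nwt = 793.1 kip.
R_n = max = 801.7 kip [governs: (i)]; φR_n = 601.3 kip.

φR_n ≈ 601 kip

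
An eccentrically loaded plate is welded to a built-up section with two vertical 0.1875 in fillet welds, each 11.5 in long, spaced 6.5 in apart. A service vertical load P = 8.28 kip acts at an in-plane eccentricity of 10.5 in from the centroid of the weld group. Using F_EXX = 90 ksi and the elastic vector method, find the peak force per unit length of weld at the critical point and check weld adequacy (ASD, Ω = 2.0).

Total weld length L_w = 23 in. Treat welds as unit-width lines.
Polar moment about centroid: J = 2[d³/12 + d(b/2)²] = 2[11.5³/12 + 11.5×3.25²] = 496.4 in³.
Direct shear f_v = P/L_w = 8.28 / 23 = 0.36 kip/in (vertical).
Torsion M = P·e = 8.28 × 10.5 = 86.94 kip·in.
Critical point at (x, y) = (3.25, 5.75) from centroid. f_tx = M·y/J = 1.007 kip/in; f_ty = M·x/J = 0.5692 kip/in.
Resultant f_max = √[f_tx² + (f_v + f_ty)²] = √[1.007² + (0.36 + 0.5692)²] = 1.37 kip/in.
Capacity per unit length: r_n/Ω = (1/2.0) × 0.6 × 90 × (0.707 × 0.1875) = 3.579 kip/in.
1.37 ≤ 3.579 → adequate.

f_max ≈ 1.37 kip/in; adequate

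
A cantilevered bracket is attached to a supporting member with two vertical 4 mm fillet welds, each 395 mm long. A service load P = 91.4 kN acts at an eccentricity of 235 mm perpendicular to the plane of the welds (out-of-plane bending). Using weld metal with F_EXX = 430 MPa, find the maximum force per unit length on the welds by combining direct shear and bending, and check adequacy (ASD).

f_max ≈ 429 N/mm; NOT adequate

L_w = 2 × 395 = 790 mm; section modulus (unit throat) S = 2 × L²/6 = 52010 mm².
Direct shear f_v = P/L_w = 91.4×10³/790 = 115.7 N/mm.
Moment M = P × e = 91.4×10³ × 235 = 21479000 N·mm; bending f_b = M/S = 413 N/mm.
f_max = √(f_v² + f_b²) = √(115.7² + 413²) = 428.9 N/mm.
r_n/Ω = (1/2.0) × 0.6 × 430 × (0.707 × 4) = 364.8 N/mm → NOT adequate.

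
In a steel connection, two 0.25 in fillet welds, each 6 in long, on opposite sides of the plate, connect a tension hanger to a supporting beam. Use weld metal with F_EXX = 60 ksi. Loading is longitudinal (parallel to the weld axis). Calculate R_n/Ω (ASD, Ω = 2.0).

Effective throat t_e = 0.707 × 0.25 = 0.1767 in.
Total length L = 12 in; A_we = 0.1767 × 12 = 2.121 in².
F_nw = 0.6 F_EXX = 0.6 × 60 = 36 ksi.
R_n = 36 × 2.121 = 76.36 kips; R_n/Ω = 76.36/2.0 = 38.18 kips.

R_n/Ω ≈ 38.2 kips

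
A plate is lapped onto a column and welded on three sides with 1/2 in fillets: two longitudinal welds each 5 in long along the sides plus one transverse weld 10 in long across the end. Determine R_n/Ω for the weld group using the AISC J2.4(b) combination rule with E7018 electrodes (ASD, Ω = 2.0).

R_n/Ω ≈ 174 kip

E70XX → F_EXX = 70 ksi.
t_e = 0.707 × 0.5 = 0.3535 in.
R_nwl = 0.6 × 70 × 0.3535 × 10 = 148.5 kip (longitudinal, 2 welds).
R_nwt = 0.6 × 70 × 0.3535 × 10 = 148.5 kip (transverse, base value).
(i) R_nwl + R_nwt = 296.9 kip; (ii) 0.85 R_nwl + 1.5 R_nwt = 348.9 kip.
R_n = max = 348.9 kip [governs: (ii)]; R_n/Ω = 174.5 kip.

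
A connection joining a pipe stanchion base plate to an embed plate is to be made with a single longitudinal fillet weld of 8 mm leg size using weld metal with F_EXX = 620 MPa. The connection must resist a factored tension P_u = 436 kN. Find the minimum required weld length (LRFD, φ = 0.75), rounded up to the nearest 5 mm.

Throat t_e = 0.707 × 8 = 5.656 mm.
φr_n = 0.75 × 0.6 × 620 × 5.656 × 10⁻³ = 1.578 kN/mm.
L_req = P_u / φr_n = 436 / 1.578 = 276.3 mm total.
Round up → use L = 280 mm.

L = 280 mm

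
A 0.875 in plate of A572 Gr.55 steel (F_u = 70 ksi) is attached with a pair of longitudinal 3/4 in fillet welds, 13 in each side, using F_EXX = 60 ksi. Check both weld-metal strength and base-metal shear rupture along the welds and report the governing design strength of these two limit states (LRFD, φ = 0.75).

φR_n ≈ 372 kip (weld metal governs)

t_e = 0.707 × 0.75 = 0.5302 in; L = 26 in.
Weld metal: φR_n = 0.75 × 0.6 × 60 × 0.5302 × 26 = 372.2 kip.
Base metal (shear rupture): φR_n = 0.75 × 0.6 × 70 × 0.875 × 26 = 716.6 kip.
Governing: weld metal.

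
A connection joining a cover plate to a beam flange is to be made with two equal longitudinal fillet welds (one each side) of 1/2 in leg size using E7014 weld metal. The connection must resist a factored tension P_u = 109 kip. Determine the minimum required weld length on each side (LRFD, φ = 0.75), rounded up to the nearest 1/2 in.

L = 5 in on each side

E70XX → F_EXX = 70 ksi.
Throat t_e = 0.707 × 0.5 = 0.3535 in.
φr_n = 0.75 × 0.6 × 70 × 0.3535 = 11.14 kip/in.
L_req = P_u / φr_n = 109 / 11.14 = 9.789 in total.
Per side: 9.789 / 2 = 4.894 in.
Round up → use L = 5 in on each side.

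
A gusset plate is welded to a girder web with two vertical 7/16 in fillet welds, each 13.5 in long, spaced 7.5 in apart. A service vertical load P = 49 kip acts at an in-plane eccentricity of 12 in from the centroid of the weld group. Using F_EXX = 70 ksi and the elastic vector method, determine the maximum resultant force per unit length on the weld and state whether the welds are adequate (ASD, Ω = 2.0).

f_max ≈ 6.82 kip/in; NOT adequate

Total weld length L_w = 27 in. Treat welds as unit-width lines.
Polar moment about centroid: J = 2[d³/12 + d(b/2)²] = 2[13.5³/12 + 13.5×3.75²] = 789.8 in³.
Direct shear f_v = P/L_w = 49 / 27 = 1.815 kip/in (vertical).
Torsion M = P·e = 49 × 12 = 588 kip·in.
Critical point at (x, y) = (3.75, 6.75) from centroid. f_tx = M·y/J = 5.026 kip/in; f_ty = M·x/J = 2.792 kip/in.
Resultant f_max = √[f_tx² + (f_v + f_ty)²] = √[5.026² + (1.815 + 2.792)²] = 6.818 kip/in.
Capacity per unit length: r_n/Ω = (1/2.0) × 0.6 × 70 × (0.707 × 0.4375) = 6.496 kip/in.
6.818 > 6.496 → NOT adequate.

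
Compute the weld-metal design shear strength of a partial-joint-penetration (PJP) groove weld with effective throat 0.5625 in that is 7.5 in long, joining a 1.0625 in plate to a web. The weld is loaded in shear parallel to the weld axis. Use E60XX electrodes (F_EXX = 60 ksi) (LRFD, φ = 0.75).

φR_n ≈ 114 kip

Effective throat (given) t_e = 0.5625 in.
A_we = 0.5625 × 7.5 = 4.219 in².
F_nw = 0.6 F_EXX = 36 ksi.
φR_n = 0.75 × 36 × 4.219 = 113.9 kip.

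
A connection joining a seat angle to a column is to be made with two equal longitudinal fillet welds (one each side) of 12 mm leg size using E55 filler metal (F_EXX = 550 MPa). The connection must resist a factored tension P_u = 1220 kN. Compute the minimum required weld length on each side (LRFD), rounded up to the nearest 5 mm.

Throat t_e = 0.707 × 12 = 8.484 mm.
φr_n = 0.75 × 0.6 × 550 × 8.484 × 10⁻³ = 2.1 kN/mm.
L_req = P_u / φr_n = 1220 / 2.1 = 581 mm total.
Per side: 581 / 2 = 290.5 mm.
Round up → use L = 295 mm on each side.

L = 295 mm on each side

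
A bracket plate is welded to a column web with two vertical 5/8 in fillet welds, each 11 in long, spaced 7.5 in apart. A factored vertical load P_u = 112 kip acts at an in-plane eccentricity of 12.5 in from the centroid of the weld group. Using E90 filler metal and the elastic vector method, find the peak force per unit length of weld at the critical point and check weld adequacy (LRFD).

E90XX → F_EXX = 90 ksi.
Total weld length L_w = 22 in. Treat welds as unit-width lines.
Polar moment about centroid: J = 2[d³/12 + d(b/2)²] = 2[11³/12 + 11×3.75²] = 531.2 in³.
Direct shear f_v = P/L_w = 112 / 22 = 5.091 kip/in (vertical).
Torsion M = P·e = 112 × 12.5 = 1400 kip·in.
Critical point at (x, y) = (3.75, 5.5) from centroid. f_tx = M·y/J = 14.5 kip/in; f_ty = M·x/J = 9.883 kip/in.
Resultant f_max = √[f_tx² + (f_v + f_ty)²] = √[14.5² + (5.091 + 9.883)²] = 20.84 kip/in.
Capacity per unit length: φr_n = 0.75 × 0.6 × 90 × (0.707 × 0.625) = 17.9 kip/in.
20.84 > 17.9 → NOT adequate.

f_max ≈ 20.8 kip/in; NOT adequate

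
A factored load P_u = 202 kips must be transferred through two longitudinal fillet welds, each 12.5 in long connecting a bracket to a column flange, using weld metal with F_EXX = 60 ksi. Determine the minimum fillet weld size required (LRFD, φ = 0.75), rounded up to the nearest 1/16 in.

Total weld length L = 25 in.
Required throat t_e = P_u / (φ × 0.6 F_EXX × L) = 202 / (0.75 × 0.6 × 60 × 25) = 0.2993 in.
Required leg w = t_e / 0.707 = 0.4233 in → use 7/16 in.

w = 7/16 in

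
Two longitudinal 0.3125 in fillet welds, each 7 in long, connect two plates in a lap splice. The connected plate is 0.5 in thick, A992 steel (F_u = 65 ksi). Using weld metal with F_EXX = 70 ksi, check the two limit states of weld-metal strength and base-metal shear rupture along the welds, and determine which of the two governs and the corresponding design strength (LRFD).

φR_n ≈ 97.4 kips (weld metal governs)

t_e = 0.707 × 0.3125 = 0.2209 in; L = 14 in.
Weld metal: φR_n = 0.75 × 0.6 × 70 × 0.2209 × 14 = 97.43 kips.
Base metal (shear rupture): φR_n = 0.75 × 0.6 × 65 × 0.5 × 14 = 204.8 kips.
Governing: weld metal.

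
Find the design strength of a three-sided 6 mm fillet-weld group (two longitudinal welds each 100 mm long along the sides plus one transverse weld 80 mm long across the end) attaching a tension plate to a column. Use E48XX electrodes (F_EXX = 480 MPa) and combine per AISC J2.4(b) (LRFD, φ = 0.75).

φR_n ≈ 266 kN

t_e = 0.707 × 6 = 4.242 mm.
R_nwl = 0.6 × 480 × 4.242 × 200 × 10⁻³ = 244.3 kN (longitudinal, 2 welds).
R_nwt = 0.6 × 480 × 4.242 × 80 × 10⁻³ = 97.74 kN (transverse, base value).
(i) R_nwl + R_nwt = 342.1 kN; (ii) 0.85 R_nwl + 1.5 R_nwt = 354.3 kN.
R_n = max = 354.3 kN [governs: (ii)]; φR_n = 265.7 kN.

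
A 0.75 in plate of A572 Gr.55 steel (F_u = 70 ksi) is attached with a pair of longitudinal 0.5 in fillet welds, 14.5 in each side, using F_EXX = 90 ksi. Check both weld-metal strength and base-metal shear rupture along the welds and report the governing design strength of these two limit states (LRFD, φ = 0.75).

t_e = 0.707 × 0.5 = 0.3535 in; L = 29 in.
Weld metal: φR_n = 0.75 × 0.6 × 90 × 0.3535 × 29 = 415.2 kip.
Base metal (shear rupture): φR_n = 0.75 × 0.6 × 70 × 0.75 × 29 = 685.1 kip.
Governing: weld metal.

φR_n ≈ 415 kip (weld metal governs)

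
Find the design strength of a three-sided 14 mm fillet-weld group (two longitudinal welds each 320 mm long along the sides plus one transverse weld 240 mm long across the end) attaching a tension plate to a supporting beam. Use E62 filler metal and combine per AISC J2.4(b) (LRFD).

φR_n ≈ 2500 kN

E62XX → F_EXX = 620 MPa.
t_e = 0.707 × 14 = 9.898 mm.
R_nwl = 0.6 × 620 × 9.898 × 640 × 10⁻³ = 2357 kN (longitudinal, 2 welds).
R_nwt = 0.6 × 620 × 9.898 × 240 × 10⁻³ = 883.7 kN (transverse, base value).
(i) R_nwl + R_nwt = 3240 kN; (ii) 0.85 R_nwl + 1.5 R_nwt = 3329 kN.
R_n = max = 3329 kN [governs: (ii)]; φR_n = 2496 kN.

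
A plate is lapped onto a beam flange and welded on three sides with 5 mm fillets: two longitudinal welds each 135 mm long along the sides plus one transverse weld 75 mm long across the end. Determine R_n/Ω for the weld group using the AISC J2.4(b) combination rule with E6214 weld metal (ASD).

R_n/Ω ≈ 227 kN

E62XX → F_EXX = 620 MPa.
t_e = 0.707 × 5 = 3.535 mm.
R_nwl = 0.6 × 620 × 3.535 × 270 × 10⁻³ = 355.1 kN (longitudinal, 2 welds).
R_nwt = 0.6 × 620 × 3.535 × 75 × 10⁻³ = 98.63 kN (transverse, base value).
(i) R_nwl + R_nwt = 453.7 kN; (ii) 0.85 R_nwl + 1.5 R_nwt = 449.7 kN.
R_n = max = 453.7 kN [governs: (i)]; R_n/Ω = 226.8 kN.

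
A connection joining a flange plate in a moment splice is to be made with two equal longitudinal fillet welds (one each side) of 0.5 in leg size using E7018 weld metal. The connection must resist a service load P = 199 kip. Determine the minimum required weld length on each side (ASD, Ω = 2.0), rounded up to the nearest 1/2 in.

E70XX → F_EXX = 70 ksi.
Throat t_e = 0.707 × 0.5 = 0.3535 in.
r_n/Ω = (0.6 × 70 × 0.3535) / 2.0 = 7.423 kip/in.
L_req = P / (r_n/Ω) = 199 / 7.423 = 26.81 in total.
Per side: 26.81 / 2 = 13.4 in.
Round up → use L = 13.5 in on each side.

L = 13.5 in on each side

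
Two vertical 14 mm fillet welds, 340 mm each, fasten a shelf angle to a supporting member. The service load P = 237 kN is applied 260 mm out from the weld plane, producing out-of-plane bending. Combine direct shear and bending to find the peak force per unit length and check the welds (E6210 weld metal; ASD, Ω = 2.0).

E62XX → F_EXX = 620 MPa.
L_w = 2 × 340 = 680 mm; section modulus (unit throat) S = 2 × L²/6 = 38530 mm².
Direct shear f_v = P/L_w = 237×10³/680 = 348.5 N/mm.
Moment M = P × e = 237×10³ × 260 = 61620000 N·mm; bending f_b = M/S = 1599 N/mm.
f_max = √(f_v² + f_b²) = √(348.5² + 1599²) = 1637 N/mm.
r_n/Ω = (1/2.0) × 0.6 × 620 × (0.707 × 14) = 1841 N/mm → adequate.

f_max ≈ 1640 N/mm; adequate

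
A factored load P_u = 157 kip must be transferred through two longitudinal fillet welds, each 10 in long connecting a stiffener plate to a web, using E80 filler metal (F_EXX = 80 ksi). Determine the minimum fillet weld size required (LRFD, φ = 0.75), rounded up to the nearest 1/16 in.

Total weld length L = 20 in.
Required throat t_e = P_u / (φ × 0.6 F_EXX × L) = 157 / (0.75 × 0.6 × 80 × 20) = 0.2181 in.
Required leg w = t_e / 0.707 = 0.3084 in → use 5/16 in.

w = 5/16 in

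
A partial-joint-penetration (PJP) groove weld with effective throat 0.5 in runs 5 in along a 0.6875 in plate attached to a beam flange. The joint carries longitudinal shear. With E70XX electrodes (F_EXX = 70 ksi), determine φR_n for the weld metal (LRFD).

Effective throat (given) t_e = 0.5 in.
A_we = 0.5 × 5 = 2.5 in².
F_nw = 0.6 F_EXX = 42 ksi.
φR_n = 0.75 × 42 × 2.5 = 78.75 kip.

φR_n ≈ 78.8 kip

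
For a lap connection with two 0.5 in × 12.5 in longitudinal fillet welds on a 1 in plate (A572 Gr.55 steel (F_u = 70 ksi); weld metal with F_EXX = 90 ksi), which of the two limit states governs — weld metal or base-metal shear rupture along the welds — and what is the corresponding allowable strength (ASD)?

R_n/Ω ≈ 239 kips (weld metal governs)

t_e = 0.707 × 0.5 = 0.3535 in; L = 25 in.
Weld metal: R_n/Ω = (1/2.0) × 0.6 × 90 × 0.3535 × 25 = 238.6 kips.
Base metal (shear rupture): R_n/Ω = (1/2.0) × 0.6 × 70 × 1 × 25 = 525 kips.
Governing: weld metal.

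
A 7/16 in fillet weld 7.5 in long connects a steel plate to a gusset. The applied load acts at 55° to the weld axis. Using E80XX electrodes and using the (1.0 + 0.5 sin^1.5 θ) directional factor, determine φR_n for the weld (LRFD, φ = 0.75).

E80XX → F_EXX = 80 ksi.
t_e = 0.707 × 0.4375 = 0.3093 in; A_we = 0.3093 × 7.5 = 2.32 in².
Directional factor: 1.0 + 0.5 sin^1.5(55°) = 1.371.
F_nw = 0.6 × 80 × 1.371 = 65.79 ksi.
φR_n = 0.75 × 65.79 × 2.32 = 114.5 kip.

φR_n ≈ 114 kip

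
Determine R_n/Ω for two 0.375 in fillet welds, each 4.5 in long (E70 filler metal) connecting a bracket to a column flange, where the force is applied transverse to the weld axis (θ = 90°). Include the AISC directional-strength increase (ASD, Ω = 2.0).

E70XX → F_EXX = 70 ksi.
t_e = 0.707 × 0.375 = 0.2651 in; A_we = 0.2651 × 9 = 2.386 in².
Directional factor: 1.0 + 0.5 sin^1.5(90°) = 1.5.
F_nw = 0.6 × 70 × 1.5 = 63 ksi.
R_n/Ω = (63 × 2.386) / 2.0 = 75.16 kips.

R_n/Ω ≈ 75.2 kips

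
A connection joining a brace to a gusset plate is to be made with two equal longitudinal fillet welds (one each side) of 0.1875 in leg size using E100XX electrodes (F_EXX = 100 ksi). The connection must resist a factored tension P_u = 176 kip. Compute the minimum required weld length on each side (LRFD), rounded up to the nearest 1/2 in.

Throat t_e = 0.707 × 0.1875 = 0.1326 in.
φr_n = 0.75 × 0.6 × 100 × 0.1326 = 5.965 kip/in.
L_req = P_u / φr_n = 176 / 5.965 = 29.5 in total.
Per side: 29.5 / 2 = 14.75 in.
Round up → use L = 15 in on each side.

L = 15 in on each side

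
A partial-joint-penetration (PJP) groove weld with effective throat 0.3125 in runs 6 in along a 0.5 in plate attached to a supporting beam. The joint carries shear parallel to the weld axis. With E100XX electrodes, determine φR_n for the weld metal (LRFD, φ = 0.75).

E100XX → F_EXX = 100 ksi.
Effective throat (given) t_e = 0.3125 in.
A_we = 0.3125 × 6 = 1.875 in².
F_nw = 0.6 F_EXX = 60 ksi.
φR_n = 0.75 × 60 × 1.875 = 84.38 kip.

φR_n ≈ 84.4 kip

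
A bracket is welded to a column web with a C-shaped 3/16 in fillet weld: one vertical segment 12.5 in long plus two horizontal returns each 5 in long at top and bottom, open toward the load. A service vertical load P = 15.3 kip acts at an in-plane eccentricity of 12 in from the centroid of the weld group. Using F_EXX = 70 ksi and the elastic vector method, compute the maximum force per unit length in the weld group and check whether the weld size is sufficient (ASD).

Total weld length L_w = 22.5 in. Treat welds as unit-width lines.
Centroid: x̄ = 2×5×2.5 / 22.5 = 1.111 in from the vertical weld.
Polar moment about centroid: J = I_x + I_y = [12.5³/12 + 2×5×6.25²] + [12.5×1.111² + 2(5³/12 + 5×1.389²)] = 608.9 in³.
Direct shear f_v = P/L_w = 15.3 / 22.5 = 0.68 kip/in (vertical).
Torsion M = P·e = 15.3 × 12 = 183.6 kip·in.
Critical point at (x, y) = (3.889, 6.25) from centroid. f_tx = M·y/J = 1.884 kip/in; f_ty = M·x/J = 1.173 kip/in.
Resultant f_max = √[f_tx² + (f_v + f_ty)²] = √[1.884² + (0.68 + 1.173)²] = 2.643 kip/in.
Capacity per unit length: r_n/Ω = (1/2.0) × 0.6 × 70 × (0.707 × 0.1875) = 2.784 kip/in.
2.643 ≤ 2.784 → adequate.

f_max ≈ 2.64 kip/in; adequate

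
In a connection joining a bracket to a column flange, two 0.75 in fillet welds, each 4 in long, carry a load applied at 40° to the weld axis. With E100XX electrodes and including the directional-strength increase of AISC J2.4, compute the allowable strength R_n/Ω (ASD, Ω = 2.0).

E100XX → F_EXX = 100 ksi.
t_e = 0.707 × 0.75 = 0.5302 in; A_we = 0.5302 × 8 = 4.242 in².
Directional factor: 1.0 + 0.5 sin^1.5(40°) = 1.258.
F_nw = 0.6 × 100 × 1.258 = 75.46 ksi.
R_n/Ω = (75.46 × 4.242) / 2.0 = 160.1 kip.

R_n/Ω ≈ 160 kip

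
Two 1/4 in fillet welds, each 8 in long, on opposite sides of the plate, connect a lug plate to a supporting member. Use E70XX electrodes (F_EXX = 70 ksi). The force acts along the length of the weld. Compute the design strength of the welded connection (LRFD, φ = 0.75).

φR_n ≈ 89.1 kip

Effective throat t_e = 0.707 × 0.25 = 0.1767 in.
Total length L = 16 in; A_we = 0.1767 × 16 = 2.828 in².
F_nw = 0.6 F_EXX = 0.6 × 70 = 42 ksi.
φR_n = 0.75 × 42 × 2.828 = 89.08 kip.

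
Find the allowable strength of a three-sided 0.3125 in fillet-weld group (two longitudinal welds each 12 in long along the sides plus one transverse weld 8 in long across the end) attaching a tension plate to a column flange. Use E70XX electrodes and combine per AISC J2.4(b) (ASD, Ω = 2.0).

R_n/Ω ≈ 150 kips

E70XX → F_EXX = 70 ksi.
t_e = 0.707 × 0.3125 = 0.2209 in.
R_nwl = 0.6 × 70 × 0.2209 × 24 = 222.7 kips (longitudinal, 2 welds).
R_nwt = 0.6 × 70 × 0.2209 × 8 = 74.23 kips (transverse, base value).
(i) R_nwl + R_nwt = 296.9 kips; (ii) 0.85 R_nwl + 1.5 R_nwt = 300.7 kips.
R_n = max = 300.7 kips [governs: (ii)]; R_n/Ω = 150.3 kips.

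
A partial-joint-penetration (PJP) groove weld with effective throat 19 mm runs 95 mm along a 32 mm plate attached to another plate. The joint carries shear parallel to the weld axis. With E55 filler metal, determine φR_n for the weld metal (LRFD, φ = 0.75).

E55XX → F_EXX = 550 MPa.
Effective throat (given) t_e = 19 mm.
A_we = 19 × 95 = 1805 mm².
F_nw = 0.6 F_EXX = 330 MPa.
φR_n = 0.75 × 330 × 1805 × 10⁻³ = 446.7 kN.

φR_n ≈ 447 kN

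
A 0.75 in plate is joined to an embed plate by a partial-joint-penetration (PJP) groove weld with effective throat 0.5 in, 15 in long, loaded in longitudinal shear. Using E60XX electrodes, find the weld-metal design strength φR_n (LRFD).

φR_n ≈ 202 kips

E60XX → F_EXX = 60 ksi.
Effective throat (given) t_e = 0.5 in.
A_we = 0.5 × 15 = 7.5 in².
F_nw = 0.6 F_EXX = 36 ksi.
φR_n = 0.75 × 36 × 7.5 = 202.5 kips.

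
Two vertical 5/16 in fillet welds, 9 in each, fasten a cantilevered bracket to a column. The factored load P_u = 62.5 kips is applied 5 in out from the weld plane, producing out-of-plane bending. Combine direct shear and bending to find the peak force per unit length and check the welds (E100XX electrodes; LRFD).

E100XX → F_EXX = 100 ksi.
L_w = 2 × 9 = 18 in; section modulus (unit throat) S = 2 × L²/6 = 27 in².
Direct shear f_v = P/L_w = 62.5/18 = 3.472 kip/in.
Moment M = P × e = 62.5 × 5 = 312.5 kip·in; bending f_b = M/S = 11.57 kip/in.
f_max = √(f_v² + f_b²) = √(3.472² + 11.57²) = 12.08 kip/in.
φr_n = 0.75 × 0.6 × 100 × (0.707 × 0.3125) = 9.942 kip/in → NOT adequate.

f_max ≈ 12.1 kip/in; NOT adequate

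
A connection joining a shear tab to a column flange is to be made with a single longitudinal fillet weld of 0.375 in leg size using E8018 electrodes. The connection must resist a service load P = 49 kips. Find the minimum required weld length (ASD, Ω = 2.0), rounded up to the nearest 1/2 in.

E80XX → F_EXX = 80 ksi.
Throat t_e = 0.707 × 0.375 = 0.2651 in.
r_n/Ω = (0.6 × 80 × 0.2651) / 2.0 = 6.363 kip/in.
L_req = P / (r_n/Ω) = 49 / 6.363 = 7.701 in total.
Round up → use L = 8 in.

L = 8 in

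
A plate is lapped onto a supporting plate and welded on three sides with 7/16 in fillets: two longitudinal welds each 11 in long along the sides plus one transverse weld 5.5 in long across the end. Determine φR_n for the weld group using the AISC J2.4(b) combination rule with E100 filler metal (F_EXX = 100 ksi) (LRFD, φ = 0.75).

t_e = 0.707 × 0.4375 = 0.3093 in.
R_nwl = 0.6 × 100 × 0.3093 × 22 = 408.3 kip (longitudinal, 2 welds).
R_nwt = 0.6 × 100 × 0.3093 × 5.5 = 102.1 kip (transverse, base value).
(i) R_nwl + R_nwt = 510.4 kip; (ii) 0.85 R_nwl + 1.5 R_nwt = 500.2 kip.
R_n = max = 510.4 kip [governs: (i)]; φR_n = 382.8 kip.

φR_n ≈ 383 kip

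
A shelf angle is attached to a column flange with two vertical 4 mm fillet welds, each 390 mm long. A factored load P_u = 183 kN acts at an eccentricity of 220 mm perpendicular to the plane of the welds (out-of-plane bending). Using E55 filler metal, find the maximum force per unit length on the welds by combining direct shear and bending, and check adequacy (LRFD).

E55XX → F_EXX = 550 MPa.
L_w = 2 × 390 = 780 mm; section modulus (unit throat) S = 2 × L²/6 = 50700 mm².
Direct shear f_v = P/L_w = 183×10³/780 = 234.6 N/mm.
Moment M = P × e = 183×10³ × 220 = 40260000 N·mm; bending f_b = M/S = 794.1 N/mm.
f_max = √(f_v² + f_b²) = √(234.6² + 794.1²) = 828 N/mm.
φr_n = 0.75 × 0.6 × 550 × (0.707 × 4) = 699.9 N/mm → NOT adequate.

f_max ≈ 828 N/mm; NOT adequate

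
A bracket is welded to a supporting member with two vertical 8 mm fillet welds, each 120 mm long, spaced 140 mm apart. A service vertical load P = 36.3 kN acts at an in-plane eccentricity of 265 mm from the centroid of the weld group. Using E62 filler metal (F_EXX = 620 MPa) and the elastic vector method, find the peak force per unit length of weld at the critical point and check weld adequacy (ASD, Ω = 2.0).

Total weld length L_w = 240 mm. Treat welds as unit-width lines.
Polar moment about centroid: J = 2[d³/12 + d(b/2)²] = 2[120³/12 + 120×70²] = 1464000 mm³.
Direct shear f_v = P/L_w = 36.3×10³ / 240 = 151.2 N/mm (vertical).
Torsion M = P·e = 36.3×10³ × 265 = 9619500 N·mm.
Critical point at (x, y) = (70, 60) from centroid. f_tx = M·y/J = 394.2 N/mm; f_ty = M·x/J = 459.9 N/mm.
Resultant f_max = √[f_tx² + (f_v + f_ty)²] = √[394.2² + (151.2 + 459.9)²] = 727.3 N/mm.
Capacity per unit length: r_n/Ω = (1/2.0) × 0.6 × 620 × (0.707 × 8) = 1052 N/mm.
727.3 ≤ 1052 → adequate.

f_max ≈ 727 N/mm; adequate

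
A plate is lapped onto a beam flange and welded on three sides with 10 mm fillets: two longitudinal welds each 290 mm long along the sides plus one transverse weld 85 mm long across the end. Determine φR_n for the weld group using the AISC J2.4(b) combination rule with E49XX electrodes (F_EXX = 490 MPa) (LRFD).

φR_n ≈ 1040 kN

t_e = 0.707 × 10 = 7.07 mm.
R_nwl = 0.6 × 490 × 7.07 × 580 × 10⁻³ = 1206 kN (longitudinal, 2 welds).
R_nwt = 0.6 × 490 × 7.07 × 85 × 10⁻³ = 176.7 kN (transverse, base value).
(i) R_nwl + R_nwt = 1382 kN; (ii) 0.85 R_nwl + 1.5 R_nwt = 1290 kN.
R_n = max = 1382 kN [governs: (i)]; φR_n = 1037 kN.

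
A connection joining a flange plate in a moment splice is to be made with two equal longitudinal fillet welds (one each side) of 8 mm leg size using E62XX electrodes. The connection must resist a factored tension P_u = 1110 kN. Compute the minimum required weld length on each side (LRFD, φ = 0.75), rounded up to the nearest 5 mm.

L = 355 mm on each side

E62XX → F_EXX = 620 MPa.
Throat t_e = 0.707 × 8 = 5.656 mm.
φr_n = 0.75 × 0.6 × 620 × 5.656 × 10⁻³ = 1.578 kN/mm.
L_req = P_u / φr_n = 1110 / 1.578 = 703.4 mm total.
Per side: 703.4 / 2 = 351.7 mm.
Round up → use L = 355 mm on each side.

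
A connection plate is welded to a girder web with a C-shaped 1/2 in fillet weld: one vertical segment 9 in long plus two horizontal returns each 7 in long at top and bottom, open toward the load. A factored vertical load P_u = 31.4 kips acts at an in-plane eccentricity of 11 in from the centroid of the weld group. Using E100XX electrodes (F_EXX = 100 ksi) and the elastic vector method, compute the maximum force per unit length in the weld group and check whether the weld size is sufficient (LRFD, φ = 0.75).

f_max ≈ 5.96 kip/in; adequate

Total weld length L_w = 23 in. Treat welds as unit-width lines.
Centroid: x̄ = 2×7×3.5 / 23 = 2.13 in from the vertical weld.
Polar moment about centroid: J = I_x + I_y = [9³/12 + 2×7×4.5²] + [9×2.13² + 2(7³/12 + 7×1.37²)] = 468.5 in³.
Direct shear f_v = P/L_w = 31.4 / 23 = 1.365 kip/in (vertical).
Torsion M = P·e = 31.4 × 11 = 345.4 kip·in.
Critical point at (x, y) = (4.87, 4.5) from centroid. f_tx = M·y/J = 3.317 kip/in; f_ty = M·x/J = 3.59 kip/in.
Resultant f_max = √[f_tx² + (f_v + f_ty)²] = √[3.317² + (1.365 + 3.59)²] = 5.963 kip/in.
Capacity per unit length: φr_n = 0.75 × 0.6 × 100 × (0.707 × 0.5) = 15.91 kip/in.
5.963 ≤ 15.91 → adequate.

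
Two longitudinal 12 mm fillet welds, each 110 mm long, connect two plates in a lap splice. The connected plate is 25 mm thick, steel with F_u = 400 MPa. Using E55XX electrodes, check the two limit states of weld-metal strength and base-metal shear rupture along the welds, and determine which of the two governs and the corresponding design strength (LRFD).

E55XX → F_EXX = 550 MPa.
t_e = 0.707 × 12 = 8.484 mm; L = 220 mm.
Weld metal: φR_n = 0.75 × 0.6 × 550 × 8.484 × 220 × 10⁻³ = 462 kN.
Base metal (shear rupture): φR_n = 0.75 × 0.6 × 400 × 25 × 220 × 10⁻³ = 990 kN.
Governing: weld metal.

φR_n ≈ 462 kN (weld metal governs)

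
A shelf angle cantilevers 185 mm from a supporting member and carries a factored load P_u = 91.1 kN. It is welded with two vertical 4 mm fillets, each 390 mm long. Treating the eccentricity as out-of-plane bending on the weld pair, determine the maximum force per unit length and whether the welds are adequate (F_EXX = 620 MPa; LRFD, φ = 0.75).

L_w = 2 × 390 = 780 mm; section modulus (unit throat) S = 2 × L²/6 = 50700 mm².
Direct shear f_v = P/L_w = 91.1×10³/780 = 116.8 N/mm.
Moment M = P × e = 91.1×10³ × 185 = 16854000 N·mm; bending f_b = M/S = 332.4 N/mm.
f_max = √(f_v² + f_b²) = √(116.8² + 332.4²) = 352.3 N/mm.
φr_n = 0.75 × 0.6 × 620 × (0.707 × 4) = 789 N/mm → adequate.

f_max ≈ 352 N/mm; adequate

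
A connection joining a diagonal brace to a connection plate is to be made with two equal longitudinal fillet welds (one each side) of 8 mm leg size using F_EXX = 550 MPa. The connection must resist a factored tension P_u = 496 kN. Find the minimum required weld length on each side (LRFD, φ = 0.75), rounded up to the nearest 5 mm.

Throat t_e = 0.707 × 8 = 5.656 mm.
φr_n = 0.75 × 0.6 × 550 × 5.656 × 10⁻³ = 1.4 kN/mm.
L_req = P_u / φr_n = 496 / 1.4 = 354.3 mm total.
Per side: 354.3 / 2 = 177.2 mm.
Round up → use L = 180 mm on each side.

L = 180 mm on each side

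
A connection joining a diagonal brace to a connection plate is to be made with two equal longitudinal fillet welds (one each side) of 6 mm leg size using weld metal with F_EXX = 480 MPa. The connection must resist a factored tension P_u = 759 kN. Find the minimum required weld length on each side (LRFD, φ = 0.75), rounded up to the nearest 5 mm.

L = 415 mm on each side

Throat t_e = 0.707 × 6 = 4.242 mm.
φr_n = 0.75 × 0.6 × 480 × 4.242 × 10⁻³ = 0.9163 kN/mm.
L_req = P_u / φr_n = 759 / 0.9163 = 828.4 mm total.
Per side: 828.4 / 2 = 414.2 mm.
Round up → use L = 415 mm on each side.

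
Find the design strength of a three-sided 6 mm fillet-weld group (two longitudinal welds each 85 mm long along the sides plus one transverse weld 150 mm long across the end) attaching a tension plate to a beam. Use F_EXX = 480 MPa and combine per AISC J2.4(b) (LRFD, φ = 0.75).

φR_n ≈ 339 kN

t_e = 0.707 × 6 = 4.242 mm.
R_nwl = 0.6 × 480 × 4.242 × 170 × 10⁻³ = 207.7 kN (longitudinal, 2 welds).
R_nwt = 0.6 × 480 × 4.242 × 150 × 10⁻³ = 183.3 kN (transverse, base value).
(i) R_nwl + R_nwt = 390.9 kN; (ii) 0.85 R_nwl + 1.5 R_nwt = 451.4 kN.
R_n = max = 451.4 kN [governs: (ii)]; φR_n = 338.6 kN.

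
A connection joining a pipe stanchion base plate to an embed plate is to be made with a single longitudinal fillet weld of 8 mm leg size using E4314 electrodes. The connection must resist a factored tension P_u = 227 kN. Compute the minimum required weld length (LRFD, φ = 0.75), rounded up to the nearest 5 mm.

E43XX → F_EXX = 430 MPa.
Throat t_e = 0.707 × 8 = 5.656 mm.
φr_n = 0.75 × 0.6 × 430 × 5.656 × 10⁻³ = 1.094 kN/mm.
L_req = P_u / φr_n = 227 / 1.094 = 207.4 mm total.
Round up → use L = 210 mm.

L = 210 mm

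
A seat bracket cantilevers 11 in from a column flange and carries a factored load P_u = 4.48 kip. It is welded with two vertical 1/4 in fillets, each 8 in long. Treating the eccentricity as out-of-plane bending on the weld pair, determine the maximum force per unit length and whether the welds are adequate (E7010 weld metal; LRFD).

E70XX → F_EXX = 70 ksi.
L_w = 2 × 8 = 16 in; section modulus (unit throat) S = 2 × L²/6 = 21.33 in².
Direct shear f_v = P/L_w = 4.48/16 = 0.28 kip/in.
Moment M = P × e = 4.48 × 11 = 49.28 kip·in; bending f_b = M/S = 2.31 kip/in.
f_max = √(f_v² + f_b²) = √(0.28² + 2.31²) = 2.327 kip/in.
φr_n = 0.75 × 0.6 × 70 × (0.707 × 0.25) = 5.568 kip/in → adequate.

f_max ≈ 2.33 kip/in; adequate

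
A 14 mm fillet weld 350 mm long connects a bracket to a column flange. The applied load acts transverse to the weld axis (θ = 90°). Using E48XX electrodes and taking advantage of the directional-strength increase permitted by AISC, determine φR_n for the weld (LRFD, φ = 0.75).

φR_n ≈ 1120 kN

E48XX → F_EXX = 480 MPa.
t_e = 0.707 × 14 = 9.898 mm; A_we = 9.898 × 350 = 3464 mm².
Directional factor: 1.0 + 0.5 sin^1.5(90°) = 1.5.
F_nw = 0.6 × 480 × 1.5 = 432 MPa.
φR_n = 0.75 × 432 × 3464 × 10⁻³ = 1122 kN.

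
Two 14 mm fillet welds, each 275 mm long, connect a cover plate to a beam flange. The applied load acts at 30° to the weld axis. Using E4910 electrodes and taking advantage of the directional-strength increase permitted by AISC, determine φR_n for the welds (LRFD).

E49XX → F_EXX = 490 MPa.
t_e = 0.707 × 14 = 9.898 mm; A_we = 9.898 × 550 = 5444 mm².
Directional factor: 1.0 + 0.5 sin^1.5(30°) = 1.177.
F_nw = 0.6 × 490 × 1.177 = 346 MPa.
φR_n = 0.75 × 346 × 5444 × 10⁻³ = 1413 kN.

φR_n ≈ 1410 kN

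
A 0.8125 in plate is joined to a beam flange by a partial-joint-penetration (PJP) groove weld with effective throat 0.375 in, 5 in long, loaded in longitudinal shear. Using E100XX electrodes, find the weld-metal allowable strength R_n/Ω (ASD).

E100XX → F_EXX = 100 ksi.
Effective throat (given) t_e = 0.375 in.
A_we = 0.375 × 5 = 1.875 in².
F_nw = 0.6 F_EXX = 60 ksi.
R_n/Ω = (60 × 1.875) / 2.0 = 56.25 kips.

R_n/Ω ≈ 56.2 kips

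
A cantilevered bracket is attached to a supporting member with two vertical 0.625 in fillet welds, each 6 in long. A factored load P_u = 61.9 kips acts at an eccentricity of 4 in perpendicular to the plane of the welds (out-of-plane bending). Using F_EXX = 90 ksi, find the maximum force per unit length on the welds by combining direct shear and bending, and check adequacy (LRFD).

f_max ≈ 21.3 kip/in; NOT adequate

L_w = 2 × 6 = 12 in; section modulus (unit throat) S = 2 × L²/6 = 12 in².
Direct shear f_v = P/L_w = 61.9/12 = 5.158 kip/in.
Moment M = P × e = 61.9 × 4 = 247.6 kip·in; bending f_b = M/S = 20.63 kip/in.
f_max = √(f_v² + f_b²) = √(5.158² + 20.63²) = 21.27 kip/in.
φr_n = 0.75 × 0.6 × 90 × (0.707 × 0.625) = 17.9 kip/in → NOT adequate.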